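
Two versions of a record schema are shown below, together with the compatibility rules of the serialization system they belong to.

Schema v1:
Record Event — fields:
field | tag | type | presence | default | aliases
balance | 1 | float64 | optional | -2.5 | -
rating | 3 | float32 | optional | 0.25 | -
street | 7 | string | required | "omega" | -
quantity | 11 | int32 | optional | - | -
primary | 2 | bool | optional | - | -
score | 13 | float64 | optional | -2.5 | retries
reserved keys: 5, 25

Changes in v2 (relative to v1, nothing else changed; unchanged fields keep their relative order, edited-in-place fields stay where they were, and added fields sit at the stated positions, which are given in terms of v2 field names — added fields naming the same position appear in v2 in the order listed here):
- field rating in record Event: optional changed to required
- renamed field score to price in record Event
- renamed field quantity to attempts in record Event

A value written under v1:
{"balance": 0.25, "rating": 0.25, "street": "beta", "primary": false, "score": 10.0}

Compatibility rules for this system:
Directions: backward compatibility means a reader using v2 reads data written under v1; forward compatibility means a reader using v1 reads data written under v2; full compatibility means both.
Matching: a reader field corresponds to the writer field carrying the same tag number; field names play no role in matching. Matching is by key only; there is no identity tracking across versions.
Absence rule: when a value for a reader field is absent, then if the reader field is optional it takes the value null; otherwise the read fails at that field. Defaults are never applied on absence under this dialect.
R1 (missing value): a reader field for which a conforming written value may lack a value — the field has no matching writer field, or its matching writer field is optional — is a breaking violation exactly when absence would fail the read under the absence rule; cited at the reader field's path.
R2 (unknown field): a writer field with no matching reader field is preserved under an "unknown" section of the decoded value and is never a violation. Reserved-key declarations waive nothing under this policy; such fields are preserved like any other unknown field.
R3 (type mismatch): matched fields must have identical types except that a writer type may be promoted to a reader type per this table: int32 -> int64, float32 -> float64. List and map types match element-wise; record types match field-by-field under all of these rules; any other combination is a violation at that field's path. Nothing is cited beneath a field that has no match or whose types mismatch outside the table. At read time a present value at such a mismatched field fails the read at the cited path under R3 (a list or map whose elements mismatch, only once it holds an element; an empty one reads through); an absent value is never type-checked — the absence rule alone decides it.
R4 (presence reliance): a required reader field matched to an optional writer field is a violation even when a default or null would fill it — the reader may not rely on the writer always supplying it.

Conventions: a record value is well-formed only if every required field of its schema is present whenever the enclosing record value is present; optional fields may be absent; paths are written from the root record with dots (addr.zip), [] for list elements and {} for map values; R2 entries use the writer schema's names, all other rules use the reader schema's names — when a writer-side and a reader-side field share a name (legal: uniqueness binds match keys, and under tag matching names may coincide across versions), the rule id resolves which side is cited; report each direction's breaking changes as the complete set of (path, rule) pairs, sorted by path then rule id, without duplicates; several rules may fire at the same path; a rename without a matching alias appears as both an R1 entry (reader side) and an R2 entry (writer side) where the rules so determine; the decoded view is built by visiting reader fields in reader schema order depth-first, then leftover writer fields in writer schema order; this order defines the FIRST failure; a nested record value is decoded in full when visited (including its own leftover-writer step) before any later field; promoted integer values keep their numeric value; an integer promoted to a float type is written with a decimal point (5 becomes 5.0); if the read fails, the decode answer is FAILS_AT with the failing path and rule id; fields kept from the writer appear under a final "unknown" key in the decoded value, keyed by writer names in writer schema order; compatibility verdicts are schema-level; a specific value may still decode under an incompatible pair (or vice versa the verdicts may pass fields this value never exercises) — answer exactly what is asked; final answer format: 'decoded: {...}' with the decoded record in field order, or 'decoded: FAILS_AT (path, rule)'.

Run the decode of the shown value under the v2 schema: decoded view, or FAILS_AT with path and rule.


decoded: {"balance": 0.25, "rating": 0.25, "street": "beta", "attempts": null, "primary": false, "price": 10.0}

the writer's type comes first in each Event pair
decoding the Event value with the v2 reader:
  balance := 0.25
  rating := 0.25
  street := "beta"
  attempts := null (absent, optional -> null)
  primary := false
  price := 10.0 (from writer score)
  => decoded: {"balance": 0.25, "rating": 0.25, "street": "beta", "attempts": null, "primary": false, "price": 10.0}
diffs on Event not affecting the asked answer:
  field rating in record Event: optional changed to required -> shifts the Event verdicts, not this decode


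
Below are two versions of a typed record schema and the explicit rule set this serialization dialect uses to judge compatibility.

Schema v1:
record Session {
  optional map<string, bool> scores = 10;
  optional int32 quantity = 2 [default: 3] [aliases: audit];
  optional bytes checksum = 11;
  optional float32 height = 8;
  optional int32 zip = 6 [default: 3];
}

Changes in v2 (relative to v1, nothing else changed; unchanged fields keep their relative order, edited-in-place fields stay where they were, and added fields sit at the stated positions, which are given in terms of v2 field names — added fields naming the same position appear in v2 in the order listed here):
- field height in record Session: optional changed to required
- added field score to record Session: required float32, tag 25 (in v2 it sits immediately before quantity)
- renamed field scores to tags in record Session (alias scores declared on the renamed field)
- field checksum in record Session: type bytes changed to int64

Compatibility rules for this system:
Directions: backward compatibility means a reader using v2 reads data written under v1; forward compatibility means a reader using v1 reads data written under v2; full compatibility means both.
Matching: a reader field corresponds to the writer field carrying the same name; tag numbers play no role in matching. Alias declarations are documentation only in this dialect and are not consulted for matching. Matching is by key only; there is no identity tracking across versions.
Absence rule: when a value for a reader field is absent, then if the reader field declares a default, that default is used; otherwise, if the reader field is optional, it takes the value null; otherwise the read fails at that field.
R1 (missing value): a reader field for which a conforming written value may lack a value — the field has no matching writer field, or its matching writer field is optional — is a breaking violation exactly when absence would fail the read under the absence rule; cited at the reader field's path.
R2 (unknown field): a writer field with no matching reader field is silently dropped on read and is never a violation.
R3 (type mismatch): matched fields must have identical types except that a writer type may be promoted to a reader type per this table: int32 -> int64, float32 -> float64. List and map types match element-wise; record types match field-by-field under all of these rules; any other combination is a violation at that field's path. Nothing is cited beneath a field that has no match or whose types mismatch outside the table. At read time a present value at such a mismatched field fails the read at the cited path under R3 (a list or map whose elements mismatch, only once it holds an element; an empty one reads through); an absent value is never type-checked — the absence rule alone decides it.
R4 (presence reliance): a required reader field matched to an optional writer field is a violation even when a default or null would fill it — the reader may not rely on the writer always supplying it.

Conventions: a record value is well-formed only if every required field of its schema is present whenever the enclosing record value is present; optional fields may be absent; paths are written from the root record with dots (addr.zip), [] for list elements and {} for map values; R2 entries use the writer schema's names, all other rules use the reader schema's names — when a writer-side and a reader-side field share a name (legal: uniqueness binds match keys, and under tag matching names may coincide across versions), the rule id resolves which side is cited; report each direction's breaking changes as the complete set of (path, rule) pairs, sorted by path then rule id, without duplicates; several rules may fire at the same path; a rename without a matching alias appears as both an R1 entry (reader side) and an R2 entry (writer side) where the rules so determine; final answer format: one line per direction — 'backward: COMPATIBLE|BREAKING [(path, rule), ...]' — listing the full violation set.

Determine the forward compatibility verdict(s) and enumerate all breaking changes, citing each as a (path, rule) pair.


forward: BREAKING [(checksum, R3)]

in Session below, arrows point writer -> reader
forward on Session — v1 reading data written by v2:
  scores: no writer-side match
  quantity: int32 -> int32, writer optional; from quantity
  checksum: int64 -> bytes, writer optional; from checksum
  height: float32 -> float32, writer required; from height
  zip: int32 -> int32, writer optional; from zip
  tags (writer side), unknown to reader
  score (writer side), unknown to reader
  breaking: (checksum, R3)
  forward on Session therefore BREAKING (1)
the other Session changes do not affect what is asked:
  field height in record Session: optional changed to required -> matters only for Session's backward compatibility — outside the asked direction
  added field score to record Session: required float32, tag 25 (in v2 it sits immediately before quantity) -> matters only for Session's backward compatibility — outside the asked direction
  renamed field scores to tags in record Session (alias scores declared on the renamed field) -> inert for the asked Session verdict: nothing fires


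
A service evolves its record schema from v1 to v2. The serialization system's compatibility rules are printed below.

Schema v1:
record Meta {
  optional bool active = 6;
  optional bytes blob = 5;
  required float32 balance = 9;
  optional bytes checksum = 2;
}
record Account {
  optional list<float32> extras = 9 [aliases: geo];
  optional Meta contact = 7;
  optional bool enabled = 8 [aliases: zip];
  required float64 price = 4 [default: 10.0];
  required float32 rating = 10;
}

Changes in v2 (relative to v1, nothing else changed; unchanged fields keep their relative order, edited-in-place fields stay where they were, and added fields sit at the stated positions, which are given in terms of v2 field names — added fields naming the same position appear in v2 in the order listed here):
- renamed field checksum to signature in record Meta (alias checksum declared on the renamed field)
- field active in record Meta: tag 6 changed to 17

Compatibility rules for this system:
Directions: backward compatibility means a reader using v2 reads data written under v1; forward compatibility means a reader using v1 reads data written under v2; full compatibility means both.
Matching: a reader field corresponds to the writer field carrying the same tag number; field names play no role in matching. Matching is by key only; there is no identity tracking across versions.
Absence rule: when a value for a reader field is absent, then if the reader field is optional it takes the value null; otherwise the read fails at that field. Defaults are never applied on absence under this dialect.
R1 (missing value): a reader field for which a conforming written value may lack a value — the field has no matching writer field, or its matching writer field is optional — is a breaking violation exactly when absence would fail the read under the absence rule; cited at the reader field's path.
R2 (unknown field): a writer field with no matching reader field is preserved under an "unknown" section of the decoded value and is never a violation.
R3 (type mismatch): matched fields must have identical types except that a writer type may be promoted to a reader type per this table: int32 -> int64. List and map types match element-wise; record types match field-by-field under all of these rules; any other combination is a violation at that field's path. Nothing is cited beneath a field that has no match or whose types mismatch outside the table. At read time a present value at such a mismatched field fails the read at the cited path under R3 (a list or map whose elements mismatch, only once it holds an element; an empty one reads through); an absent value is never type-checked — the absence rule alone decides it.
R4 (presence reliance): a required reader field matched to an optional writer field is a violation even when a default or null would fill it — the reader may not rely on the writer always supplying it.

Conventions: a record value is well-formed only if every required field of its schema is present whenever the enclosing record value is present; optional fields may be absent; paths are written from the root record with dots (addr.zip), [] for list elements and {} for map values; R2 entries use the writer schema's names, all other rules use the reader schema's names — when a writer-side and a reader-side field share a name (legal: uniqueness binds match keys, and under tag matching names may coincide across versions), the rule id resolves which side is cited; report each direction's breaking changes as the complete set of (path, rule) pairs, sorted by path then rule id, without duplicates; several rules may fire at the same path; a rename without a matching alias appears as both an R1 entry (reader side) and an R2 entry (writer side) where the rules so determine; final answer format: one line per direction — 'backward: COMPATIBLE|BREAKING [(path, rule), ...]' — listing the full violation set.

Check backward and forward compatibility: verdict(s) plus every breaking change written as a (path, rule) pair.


arrows below run writer -> reader for Account
checking backward for Account: reader v2 against writer v1:
  extras: list<float32> -> list<float32>, writer optional; from extras
  contact: Meta -> Meta, writer optional; from contact
  enabled: bool -> bool, writer optional; from enabled
  price: float64 -> float64, writer required; from price
  rating: float32 -> float32, writer required; from rating
  contact.active: no writer-side match
  contact.blob: bytes -> bytes, writer optional; from contact.blob
  contact.balance: float32 -> float32, writer required; from contact.balance
  contact.signature: bytes -> bytes, writer optional; from contact.checksum
  leftover writer field: contact.active
  => no violations; backward on Account: COMPATIBLE
checking forward for Account: reader v1 against writer v2:
  extras: list<float32> -> list<float32>, writer optional; from extras
  contact: Meta -> Meta, writer optional; from contact
  enabled: bool -> bool, writer optional; from enabled
  price: float64 -> float64, writer required; from price
  rating: float32 -> float32, writer required; from rating
  contact.active: no writer-side match
  contact.blob: bytes -> bytes, writer optional; from contact.blob
  contact.balance: float32 -> float32, writer required; from contact.balance
  contact.checksum: bytes -> bytes, writer optional; from contact.signature
  leftover writer field: contact.active
  => no violations; forward on Account: COMPATIBLE

backward: COMPATIBLE []; forward: COMPATIBLE []


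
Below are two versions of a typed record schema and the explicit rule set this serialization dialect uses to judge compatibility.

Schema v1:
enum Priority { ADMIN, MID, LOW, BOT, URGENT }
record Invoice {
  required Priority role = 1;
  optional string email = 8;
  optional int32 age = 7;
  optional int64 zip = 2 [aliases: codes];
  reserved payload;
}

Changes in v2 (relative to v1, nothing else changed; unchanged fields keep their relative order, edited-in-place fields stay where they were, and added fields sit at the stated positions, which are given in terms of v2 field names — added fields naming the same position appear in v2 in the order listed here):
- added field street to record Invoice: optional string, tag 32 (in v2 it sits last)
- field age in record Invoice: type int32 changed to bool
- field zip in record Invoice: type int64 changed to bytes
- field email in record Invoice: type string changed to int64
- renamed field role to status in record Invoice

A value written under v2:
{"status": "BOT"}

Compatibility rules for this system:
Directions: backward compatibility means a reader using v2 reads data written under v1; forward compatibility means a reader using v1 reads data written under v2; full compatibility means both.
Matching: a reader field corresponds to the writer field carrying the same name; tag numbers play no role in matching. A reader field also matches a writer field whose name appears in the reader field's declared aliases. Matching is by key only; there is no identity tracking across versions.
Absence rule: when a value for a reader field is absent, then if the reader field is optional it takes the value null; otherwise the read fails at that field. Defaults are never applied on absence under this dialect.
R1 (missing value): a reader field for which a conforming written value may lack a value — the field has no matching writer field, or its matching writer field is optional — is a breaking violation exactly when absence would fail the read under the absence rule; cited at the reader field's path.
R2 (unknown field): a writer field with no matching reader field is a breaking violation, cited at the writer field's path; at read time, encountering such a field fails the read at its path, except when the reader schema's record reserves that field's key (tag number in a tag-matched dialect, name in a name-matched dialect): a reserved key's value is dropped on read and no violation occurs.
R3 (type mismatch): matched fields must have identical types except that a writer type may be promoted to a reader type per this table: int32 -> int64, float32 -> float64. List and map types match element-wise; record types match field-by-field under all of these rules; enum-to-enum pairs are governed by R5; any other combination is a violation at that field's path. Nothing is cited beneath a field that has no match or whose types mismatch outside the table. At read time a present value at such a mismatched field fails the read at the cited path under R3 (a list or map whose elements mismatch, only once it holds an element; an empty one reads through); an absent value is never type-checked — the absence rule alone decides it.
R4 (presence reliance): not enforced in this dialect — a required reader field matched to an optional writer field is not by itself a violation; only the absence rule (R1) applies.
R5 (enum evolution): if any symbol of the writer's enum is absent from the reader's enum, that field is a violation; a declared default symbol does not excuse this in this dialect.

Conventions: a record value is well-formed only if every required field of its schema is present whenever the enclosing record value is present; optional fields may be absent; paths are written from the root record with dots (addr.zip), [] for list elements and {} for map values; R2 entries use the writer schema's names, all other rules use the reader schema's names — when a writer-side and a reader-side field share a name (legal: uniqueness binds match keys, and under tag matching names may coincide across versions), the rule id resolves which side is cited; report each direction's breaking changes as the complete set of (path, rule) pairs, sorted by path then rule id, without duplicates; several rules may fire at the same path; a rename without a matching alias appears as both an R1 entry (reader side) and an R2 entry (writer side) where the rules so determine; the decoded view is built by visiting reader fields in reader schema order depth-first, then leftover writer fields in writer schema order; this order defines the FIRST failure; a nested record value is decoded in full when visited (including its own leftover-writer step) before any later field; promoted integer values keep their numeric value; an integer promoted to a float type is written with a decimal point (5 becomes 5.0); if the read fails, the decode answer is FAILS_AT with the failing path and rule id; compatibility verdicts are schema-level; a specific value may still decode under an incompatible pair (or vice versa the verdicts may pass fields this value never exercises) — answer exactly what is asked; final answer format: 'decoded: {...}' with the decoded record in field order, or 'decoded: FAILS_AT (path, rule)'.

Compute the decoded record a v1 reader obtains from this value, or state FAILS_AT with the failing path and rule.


the writer's type comes first in each Invoice pair
migrating the Invoice value to v1:
  read fails at role under R1 (no fill)
  => FAILS_AT (role, R1)
ruling out the remaining Invoice differences:
  added field street to record Invoice: optional string, tag 32 (in v2 it sits last) -> shifts the Invoice verdicts, not this decode
  field age in record Invoice: type int32 changed to bool -> shifts the Invoice verdicts, not this decode
  field zip in record Invoice: type int64 changed to bytes -> shifts the Invoice verdicts, not this decode
  field email in record Invoice: type string changed to int64 -> shifts the Invoice verdicts, not this decode

decoded: FAILS_AT (role, R1)


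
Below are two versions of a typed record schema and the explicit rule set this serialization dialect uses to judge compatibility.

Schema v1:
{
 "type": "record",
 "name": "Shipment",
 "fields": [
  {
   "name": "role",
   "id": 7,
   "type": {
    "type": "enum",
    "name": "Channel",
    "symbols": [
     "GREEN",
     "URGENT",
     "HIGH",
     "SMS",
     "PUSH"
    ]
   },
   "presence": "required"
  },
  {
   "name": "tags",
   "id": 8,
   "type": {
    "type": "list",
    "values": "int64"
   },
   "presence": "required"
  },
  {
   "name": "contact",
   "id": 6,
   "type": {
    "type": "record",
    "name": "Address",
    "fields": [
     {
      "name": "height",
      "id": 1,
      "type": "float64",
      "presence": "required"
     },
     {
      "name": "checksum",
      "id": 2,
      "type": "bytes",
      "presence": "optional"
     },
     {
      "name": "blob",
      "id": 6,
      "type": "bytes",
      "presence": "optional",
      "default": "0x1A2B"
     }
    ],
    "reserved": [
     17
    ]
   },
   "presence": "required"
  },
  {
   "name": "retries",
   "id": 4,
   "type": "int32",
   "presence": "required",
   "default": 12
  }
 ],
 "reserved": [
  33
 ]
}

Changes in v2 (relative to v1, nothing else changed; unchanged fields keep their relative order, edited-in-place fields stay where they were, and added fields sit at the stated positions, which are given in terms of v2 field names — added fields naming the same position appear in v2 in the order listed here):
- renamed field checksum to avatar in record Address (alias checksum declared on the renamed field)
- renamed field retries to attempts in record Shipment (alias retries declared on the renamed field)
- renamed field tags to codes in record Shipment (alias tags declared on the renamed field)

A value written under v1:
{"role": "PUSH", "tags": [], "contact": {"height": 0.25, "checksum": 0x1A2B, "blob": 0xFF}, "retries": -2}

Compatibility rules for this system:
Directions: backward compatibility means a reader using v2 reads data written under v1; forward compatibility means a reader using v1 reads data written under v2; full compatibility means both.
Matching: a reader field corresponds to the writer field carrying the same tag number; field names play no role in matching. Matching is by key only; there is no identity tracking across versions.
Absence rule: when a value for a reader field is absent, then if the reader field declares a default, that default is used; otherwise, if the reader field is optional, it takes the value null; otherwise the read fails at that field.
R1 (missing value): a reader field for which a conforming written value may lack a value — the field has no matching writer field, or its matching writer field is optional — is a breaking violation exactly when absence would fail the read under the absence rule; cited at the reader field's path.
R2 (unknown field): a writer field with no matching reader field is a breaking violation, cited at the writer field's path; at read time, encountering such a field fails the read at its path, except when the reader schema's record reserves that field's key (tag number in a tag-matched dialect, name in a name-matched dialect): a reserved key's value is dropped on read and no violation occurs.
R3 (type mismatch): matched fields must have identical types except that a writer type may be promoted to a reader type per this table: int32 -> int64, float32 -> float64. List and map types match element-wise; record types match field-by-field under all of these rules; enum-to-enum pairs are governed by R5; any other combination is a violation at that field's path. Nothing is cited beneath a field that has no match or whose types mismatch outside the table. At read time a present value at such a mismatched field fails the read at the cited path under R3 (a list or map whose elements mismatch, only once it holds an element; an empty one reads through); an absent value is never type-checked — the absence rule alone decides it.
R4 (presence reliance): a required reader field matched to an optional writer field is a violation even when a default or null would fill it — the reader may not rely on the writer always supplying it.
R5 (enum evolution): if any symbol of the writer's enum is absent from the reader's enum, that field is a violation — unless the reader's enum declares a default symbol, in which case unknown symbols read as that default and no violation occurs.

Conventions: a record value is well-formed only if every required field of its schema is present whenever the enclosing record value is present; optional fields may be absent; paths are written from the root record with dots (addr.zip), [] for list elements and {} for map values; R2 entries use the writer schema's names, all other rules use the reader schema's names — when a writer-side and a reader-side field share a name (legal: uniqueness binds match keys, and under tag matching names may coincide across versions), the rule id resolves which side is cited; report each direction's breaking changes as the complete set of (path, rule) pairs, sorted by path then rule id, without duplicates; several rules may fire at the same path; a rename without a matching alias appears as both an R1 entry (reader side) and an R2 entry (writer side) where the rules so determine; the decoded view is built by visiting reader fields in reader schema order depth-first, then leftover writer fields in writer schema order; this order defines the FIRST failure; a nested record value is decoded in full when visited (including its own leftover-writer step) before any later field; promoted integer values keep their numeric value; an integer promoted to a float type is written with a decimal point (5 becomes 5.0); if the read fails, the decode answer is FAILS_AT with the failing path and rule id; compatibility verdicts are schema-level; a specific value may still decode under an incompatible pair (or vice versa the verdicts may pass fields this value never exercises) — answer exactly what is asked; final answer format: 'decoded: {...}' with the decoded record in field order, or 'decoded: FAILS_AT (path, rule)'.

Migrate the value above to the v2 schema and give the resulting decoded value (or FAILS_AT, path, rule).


each type pair in Shipment: writer, then reader
decoding the Shipment value with the v2 reader:
  role := "PUSH"
  codes := [] (from writer tags)
  contact.height := 0.25
  contact.avatar := 0x1A2B (from writer checksum)
  contact.blob := 0xFF
  attempts := -2 (from writer retries)
  => decoded: {"role": "PUSH", "codes": [], "contact": {"height": 0.25, "avatar": 0x1A2B, "blob": 0xFF}, "attempts": -2}

decoded: {"role": "PUSH", "codes": [], "contact": {"height": 0.25, "avatar": 0x1A2B, "blob": 0xFF}, "attempts": -2}


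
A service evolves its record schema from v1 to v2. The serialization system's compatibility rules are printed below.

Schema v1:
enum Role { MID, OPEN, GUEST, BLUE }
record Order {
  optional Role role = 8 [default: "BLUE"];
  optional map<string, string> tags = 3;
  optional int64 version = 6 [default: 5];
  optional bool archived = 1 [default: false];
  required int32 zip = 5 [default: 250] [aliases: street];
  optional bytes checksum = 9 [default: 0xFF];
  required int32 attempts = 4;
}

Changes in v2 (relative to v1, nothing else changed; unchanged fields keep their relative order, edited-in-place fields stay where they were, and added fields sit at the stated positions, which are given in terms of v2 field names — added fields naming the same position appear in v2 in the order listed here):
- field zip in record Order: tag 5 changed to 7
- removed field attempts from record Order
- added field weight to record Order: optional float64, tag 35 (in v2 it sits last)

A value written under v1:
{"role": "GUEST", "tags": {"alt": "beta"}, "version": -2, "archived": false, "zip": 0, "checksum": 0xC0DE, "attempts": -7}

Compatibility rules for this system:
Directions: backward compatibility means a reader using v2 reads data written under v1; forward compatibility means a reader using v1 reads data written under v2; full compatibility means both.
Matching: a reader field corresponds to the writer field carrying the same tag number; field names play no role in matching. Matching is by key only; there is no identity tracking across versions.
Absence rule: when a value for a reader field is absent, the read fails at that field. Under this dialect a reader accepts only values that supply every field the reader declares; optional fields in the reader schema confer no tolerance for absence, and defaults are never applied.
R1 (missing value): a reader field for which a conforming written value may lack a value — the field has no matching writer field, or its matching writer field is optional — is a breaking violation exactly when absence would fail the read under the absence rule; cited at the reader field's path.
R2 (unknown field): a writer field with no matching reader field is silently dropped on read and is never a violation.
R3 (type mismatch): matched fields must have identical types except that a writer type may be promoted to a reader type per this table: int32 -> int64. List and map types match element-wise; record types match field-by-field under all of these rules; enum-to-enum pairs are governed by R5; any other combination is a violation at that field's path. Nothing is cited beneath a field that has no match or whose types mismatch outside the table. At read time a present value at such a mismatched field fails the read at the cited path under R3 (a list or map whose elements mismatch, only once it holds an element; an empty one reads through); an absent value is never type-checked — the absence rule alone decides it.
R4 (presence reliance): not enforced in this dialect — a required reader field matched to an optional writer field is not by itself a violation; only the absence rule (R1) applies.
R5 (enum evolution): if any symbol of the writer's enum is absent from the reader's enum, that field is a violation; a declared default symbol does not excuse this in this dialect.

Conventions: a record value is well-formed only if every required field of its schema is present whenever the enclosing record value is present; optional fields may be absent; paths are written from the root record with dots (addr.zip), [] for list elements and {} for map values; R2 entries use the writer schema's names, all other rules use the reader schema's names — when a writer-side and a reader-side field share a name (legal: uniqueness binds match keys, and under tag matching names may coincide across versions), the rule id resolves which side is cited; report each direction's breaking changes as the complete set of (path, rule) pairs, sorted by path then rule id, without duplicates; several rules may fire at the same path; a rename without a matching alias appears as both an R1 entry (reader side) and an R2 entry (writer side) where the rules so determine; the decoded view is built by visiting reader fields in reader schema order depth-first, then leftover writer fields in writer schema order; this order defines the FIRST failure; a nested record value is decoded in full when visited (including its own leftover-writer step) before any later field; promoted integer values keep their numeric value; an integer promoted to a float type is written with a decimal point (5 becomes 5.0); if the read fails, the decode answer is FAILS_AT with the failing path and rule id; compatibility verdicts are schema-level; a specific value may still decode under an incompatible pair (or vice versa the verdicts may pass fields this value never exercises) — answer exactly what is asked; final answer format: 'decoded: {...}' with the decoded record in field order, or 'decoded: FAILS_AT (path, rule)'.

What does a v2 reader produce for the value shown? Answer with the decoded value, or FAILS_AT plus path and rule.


the writer's type comes first in each Order pair
migrating the Order value to v2:
  role := "GUEST"
  tags := {"alt": "beta"}
  version := -2
  archived := false
  read fails at zip under R1 (no fill)
  => FAILS_AT (zip, R1)
the rest of the Order diff is inert for this question:
  removed field attempts from record Order -> schema-level compatibility only; this Order value's decode is unchanged
  added field weight to record Order: optional float64, tag 35 (in v2 it sits last) -> schema-level compatibility only; this Order value's decode is unchanged

decoded: FAILS_AT (zip, R1)


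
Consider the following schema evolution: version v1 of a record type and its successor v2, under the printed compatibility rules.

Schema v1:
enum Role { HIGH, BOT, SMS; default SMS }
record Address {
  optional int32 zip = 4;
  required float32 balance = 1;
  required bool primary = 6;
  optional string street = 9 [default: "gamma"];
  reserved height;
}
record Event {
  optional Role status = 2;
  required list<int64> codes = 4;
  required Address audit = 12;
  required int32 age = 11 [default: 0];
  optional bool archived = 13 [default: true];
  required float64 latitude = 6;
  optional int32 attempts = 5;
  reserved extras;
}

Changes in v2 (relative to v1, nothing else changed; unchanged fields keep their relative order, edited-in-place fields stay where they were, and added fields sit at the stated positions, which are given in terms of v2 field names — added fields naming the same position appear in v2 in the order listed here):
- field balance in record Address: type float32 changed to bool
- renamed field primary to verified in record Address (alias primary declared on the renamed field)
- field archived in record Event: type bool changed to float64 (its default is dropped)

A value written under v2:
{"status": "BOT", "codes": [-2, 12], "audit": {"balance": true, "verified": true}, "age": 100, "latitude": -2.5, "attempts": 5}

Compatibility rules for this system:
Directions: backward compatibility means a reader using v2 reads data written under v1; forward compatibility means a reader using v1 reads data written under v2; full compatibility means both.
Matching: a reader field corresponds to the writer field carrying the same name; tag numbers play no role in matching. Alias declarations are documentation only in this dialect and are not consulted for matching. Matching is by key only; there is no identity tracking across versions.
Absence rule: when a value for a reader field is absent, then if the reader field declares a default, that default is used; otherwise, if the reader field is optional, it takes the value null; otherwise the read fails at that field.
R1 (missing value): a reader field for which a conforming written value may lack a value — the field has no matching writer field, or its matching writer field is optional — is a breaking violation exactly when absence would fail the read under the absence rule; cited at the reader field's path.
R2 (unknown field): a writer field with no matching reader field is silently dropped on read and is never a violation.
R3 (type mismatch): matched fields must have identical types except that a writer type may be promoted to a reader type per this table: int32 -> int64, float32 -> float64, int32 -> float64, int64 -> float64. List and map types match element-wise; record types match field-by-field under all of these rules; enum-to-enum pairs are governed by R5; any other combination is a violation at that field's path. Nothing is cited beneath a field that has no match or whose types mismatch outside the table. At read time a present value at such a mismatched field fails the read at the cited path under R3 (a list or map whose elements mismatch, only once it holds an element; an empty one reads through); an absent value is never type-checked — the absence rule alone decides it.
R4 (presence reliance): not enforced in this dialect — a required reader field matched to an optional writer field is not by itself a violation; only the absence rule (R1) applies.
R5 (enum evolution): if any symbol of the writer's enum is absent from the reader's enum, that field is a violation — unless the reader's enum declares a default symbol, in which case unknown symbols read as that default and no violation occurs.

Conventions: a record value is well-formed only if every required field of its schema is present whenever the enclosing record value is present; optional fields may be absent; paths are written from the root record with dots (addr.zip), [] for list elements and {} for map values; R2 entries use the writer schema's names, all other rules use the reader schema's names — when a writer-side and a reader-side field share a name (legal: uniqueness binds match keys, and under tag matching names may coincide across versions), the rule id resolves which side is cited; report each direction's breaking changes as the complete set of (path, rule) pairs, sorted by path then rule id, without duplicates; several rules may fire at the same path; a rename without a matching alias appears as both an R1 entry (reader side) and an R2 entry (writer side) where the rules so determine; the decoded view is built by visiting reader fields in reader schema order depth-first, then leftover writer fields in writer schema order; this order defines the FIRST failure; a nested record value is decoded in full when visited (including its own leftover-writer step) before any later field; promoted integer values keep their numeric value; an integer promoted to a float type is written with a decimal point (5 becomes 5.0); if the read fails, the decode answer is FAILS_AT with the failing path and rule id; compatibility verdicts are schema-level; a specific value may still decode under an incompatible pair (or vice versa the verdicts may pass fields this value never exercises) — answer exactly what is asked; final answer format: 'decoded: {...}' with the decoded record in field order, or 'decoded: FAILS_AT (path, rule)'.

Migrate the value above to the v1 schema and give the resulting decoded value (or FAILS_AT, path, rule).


decoded: FAILS_AT (audit.balance, R3)

each type pair in Event: writer, then reader
decoding the Event value with the v1 reader:
  status := "BOT"
  codes := [-2, 12]
  audit.zip := null (absent, optional -> null)
  read fails at audit.balance under R3
  => FAILS_AT (audit.balance, R3)
diffs on Event not affecting the asked answer:
  renamed field primary to verified in record Address (alias primary declared on the renamed field) -> changes Event's schema-level verdicts only — the decode of this value is the same
  field archived in record Event: type bool changed to float64 (its default is dropped) -> changes Event's schema-level verdicts only — the decode of this value is the same
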